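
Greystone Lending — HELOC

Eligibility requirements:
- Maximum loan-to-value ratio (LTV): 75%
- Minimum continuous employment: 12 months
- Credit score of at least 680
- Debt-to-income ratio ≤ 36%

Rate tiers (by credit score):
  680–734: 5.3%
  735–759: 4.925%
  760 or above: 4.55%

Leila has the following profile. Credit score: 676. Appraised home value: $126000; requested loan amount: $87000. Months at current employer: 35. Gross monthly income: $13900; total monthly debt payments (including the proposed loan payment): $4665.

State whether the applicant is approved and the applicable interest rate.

Denied

Credit score 676 < 680 (below minimum)
DTI = 4,665/13,900 = 33.6% ≤ 36%
Employment 35 ≥ 12 months
LTV = 87,000/126,000 = 69% ≤ 75%
Not all requirements met → denied.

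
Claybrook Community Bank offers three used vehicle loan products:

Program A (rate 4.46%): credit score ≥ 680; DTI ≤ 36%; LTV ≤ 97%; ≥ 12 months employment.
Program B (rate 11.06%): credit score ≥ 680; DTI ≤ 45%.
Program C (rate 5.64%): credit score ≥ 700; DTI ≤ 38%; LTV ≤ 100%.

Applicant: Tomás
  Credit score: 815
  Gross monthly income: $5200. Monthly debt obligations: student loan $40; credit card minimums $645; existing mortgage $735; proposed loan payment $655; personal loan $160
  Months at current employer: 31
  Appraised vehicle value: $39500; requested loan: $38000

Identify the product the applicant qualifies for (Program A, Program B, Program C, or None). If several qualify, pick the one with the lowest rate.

Total debts = (40 + 645 + 735 + 655 + 160) = 2,235; DTI = 2,235/5,200 = 43%.
LTV = 38,000/39,500 = 96.2%.
Program A: score 815 ≥ 680; DTI 43% > 36%; LTV 96.2% ≤ 97%; employment 31 ≥ 12 mo → does not qualify.
Program B: score 815 ≥ 680; DTI 43% ≤ 45% → qualifies.
Program C: score 815 ≥ 700; DTI 43% > 38%; LTV 96.2% ≤ 100% → does not qualify.

Program B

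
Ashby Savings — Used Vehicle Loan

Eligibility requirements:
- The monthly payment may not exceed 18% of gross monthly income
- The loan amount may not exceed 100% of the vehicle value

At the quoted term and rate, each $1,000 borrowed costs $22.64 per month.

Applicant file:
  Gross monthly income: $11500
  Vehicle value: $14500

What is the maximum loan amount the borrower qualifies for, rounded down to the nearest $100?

$14,500

Payment cap: 18% × $11,500 = $2,070/month.
At $22.64 per $1,000, that supports 2,070/22.64 × 1,000 ≈ $91,431 → $91,400.
LTV cap: 100% × $14,500 = $14,500 → $14,500.
Binding constraint: loan-to-value.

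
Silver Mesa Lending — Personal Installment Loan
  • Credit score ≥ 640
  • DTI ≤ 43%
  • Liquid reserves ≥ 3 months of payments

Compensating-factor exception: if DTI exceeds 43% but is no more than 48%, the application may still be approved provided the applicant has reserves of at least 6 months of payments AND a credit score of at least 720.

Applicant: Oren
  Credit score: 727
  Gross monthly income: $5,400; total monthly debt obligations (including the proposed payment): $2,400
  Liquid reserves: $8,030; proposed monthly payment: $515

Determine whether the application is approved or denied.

Credit score 727 ≥ 640 (meets base)
DTI = 2,400/5,400 = 44.4% > 43% — standard DTI limit exceeded.
Reserves = 8,030/515 = 15.6 months ≥ 3
DTI 44.4% is within the 43%–48% exception band; checking compensating factors.
Override check — reserves: 15.6 mo (ok); score: 727 (ok).
Both override conditions satisfied; DTI exception granted.

Approved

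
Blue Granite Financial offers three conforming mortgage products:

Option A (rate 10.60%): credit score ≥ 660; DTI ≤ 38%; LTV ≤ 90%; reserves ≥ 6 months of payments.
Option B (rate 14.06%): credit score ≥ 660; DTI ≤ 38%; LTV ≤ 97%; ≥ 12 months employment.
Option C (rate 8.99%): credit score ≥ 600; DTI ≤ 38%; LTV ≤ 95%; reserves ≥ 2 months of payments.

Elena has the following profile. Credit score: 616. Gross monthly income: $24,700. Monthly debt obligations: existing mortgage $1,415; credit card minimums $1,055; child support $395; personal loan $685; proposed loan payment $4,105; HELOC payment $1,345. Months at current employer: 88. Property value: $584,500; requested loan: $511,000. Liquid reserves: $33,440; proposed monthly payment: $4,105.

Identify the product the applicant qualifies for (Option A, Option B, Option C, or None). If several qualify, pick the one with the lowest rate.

Option C

Total debts = (1,415 + 1,055 + 395 + 685 + 4,105 + 1,345) = 9,000; DTI = 9,000/24,700 = 36.4%.
LTV = 511,000/584,500 = 87.4%.
Reserves = 33,440/4,105 = 8.1 months.
Option A: score 616 < 660; DTI 36.4% ≤ 38%; LTV 87.4% ≤ 90%; reserves 8.1 ≥ 6 mo → does not qualify.
Option B: score 616 < 660; DTI 36.4% ≤ 38%; LTV 87.4% ≤ 97%; employment 88 ≥ 12 mo → does not qualify.
Option C: score 616 ≥ 600; DTI 36.4% ≤ 38%; LTV 87.4% ≤ 95%; reserves 8.1 ≥ 2 mo → qualifies.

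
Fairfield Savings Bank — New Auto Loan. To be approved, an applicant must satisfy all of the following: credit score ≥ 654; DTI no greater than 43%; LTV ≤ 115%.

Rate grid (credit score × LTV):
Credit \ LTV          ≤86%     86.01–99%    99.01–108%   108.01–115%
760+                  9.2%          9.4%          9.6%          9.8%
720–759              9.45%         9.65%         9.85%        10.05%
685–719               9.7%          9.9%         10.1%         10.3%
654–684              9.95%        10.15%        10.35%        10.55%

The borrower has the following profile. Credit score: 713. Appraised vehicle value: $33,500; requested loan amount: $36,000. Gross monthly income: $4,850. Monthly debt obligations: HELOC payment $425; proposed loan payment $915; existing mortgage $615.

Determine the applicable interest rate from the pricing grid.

10.1%

Credit score 713 ≥ 654; Total monthly debts = (425 + 915 + 615) = 1,955. DTI: 1,955 ÷ 4,850 = 40.3%, within the 43% cap
Loan-to-value = 36,000/33,500 = 107.5% — pass (115% max)
Row: 713 falls in 685–719. Column: 107.5% falls in 99.01–108%. Rate = 10.1%.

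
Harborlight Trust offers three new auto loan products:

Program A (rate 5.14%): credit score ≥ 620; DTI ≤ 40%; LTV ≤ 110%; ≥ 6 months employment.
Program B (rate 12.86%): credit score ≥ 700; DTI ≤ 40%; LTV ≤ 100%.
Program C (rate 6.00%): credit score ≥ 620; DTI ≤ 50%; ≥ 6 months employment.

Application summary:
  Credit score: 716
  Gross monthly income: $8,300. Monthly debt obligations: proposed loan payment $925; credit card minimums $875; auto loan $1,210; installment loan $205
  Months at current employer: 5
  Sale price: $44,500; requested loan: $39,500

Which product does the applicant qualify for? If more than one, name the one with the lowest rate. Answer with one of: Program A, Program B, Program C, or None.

Program B

Total debts = (925 + 875 + 1,210 + 205) = 3,215; DTI = 3,215/8,300 = 38.7%.
LTV = 39,500/44,500 = 88.8%.
Program A: score 716 ≥ 620; DTI 38.7% ≤ 40%; LTV 88.8% ≤ 110%; employment 5 < 6 mo → does not qualify.
Program B: score 716 ≥ 700; DTI 38.7% ≤ 40%; LTV 88.8% ≤ 100% → qualifies.
Program C: score 716 ≥ 620; DTI 38.7% ≤ 50%; employment 5 < 6 mo → does not qualify.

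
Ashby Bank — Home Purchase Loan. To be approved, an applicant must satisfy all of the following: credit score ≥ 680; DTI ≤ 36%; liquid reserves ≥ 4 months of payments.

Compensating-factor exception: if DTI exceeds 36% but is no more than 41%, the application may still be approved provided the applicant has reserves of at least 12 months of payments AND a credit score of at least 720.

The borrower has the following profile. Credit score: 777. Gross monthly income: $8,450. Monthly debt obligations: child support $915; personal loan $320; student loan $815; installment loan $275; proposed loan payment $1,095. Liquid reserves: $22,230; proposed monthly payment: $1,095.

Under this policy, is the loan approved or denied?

Approved

Credit score 777 ≥ 680 (meets base)
Total debts = (915 + 320 + 815 + 275 + 1,095) = 3,420. DTI = 3,420/8,450 = 40.5% > 36% — standard DTI limit exceeded.
Reserves: 22,230 ÷ 1,095 = 20.3 months (meets 4-month minimum)
40.5% falls in the override range (36%–41%), so the compensating-factor test applies.
Reserves 20.3 ≥ 12 months; credit score 777 ≥ 720.
Both compensating conditions met → exception applies.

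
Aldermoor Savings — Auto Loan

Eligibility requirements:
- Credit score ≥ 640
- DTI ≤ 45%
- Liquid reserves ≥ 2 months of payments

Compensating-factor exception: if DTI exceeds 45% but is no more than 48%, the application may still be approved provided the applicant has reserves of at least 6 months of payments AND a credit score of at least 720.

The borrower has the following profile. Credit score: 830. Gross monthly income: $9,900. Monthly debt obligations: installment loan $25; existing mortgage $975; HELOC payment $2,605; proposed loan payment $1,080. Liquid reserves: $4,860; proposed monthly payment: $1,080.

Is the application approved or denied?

Denied

Credit score 830 ≥ 640 (meets base)
Total debts = (25 + 975 + 2,605 + 1,080) = 4,685. DTI = 4,685/9,900 = 47.3% > 45% — standard DTI limit exceeded.
Liquid reserves cover 4,860/1,080 = 4.5 months — ≥ 2 required
DTI 47.3% is within the 45%–48% exception band; checking compensating factors.
Override check — reserves: 4.5 mo (short of 6); score: 830 (ok).
Compensating-factor requirement not fully met.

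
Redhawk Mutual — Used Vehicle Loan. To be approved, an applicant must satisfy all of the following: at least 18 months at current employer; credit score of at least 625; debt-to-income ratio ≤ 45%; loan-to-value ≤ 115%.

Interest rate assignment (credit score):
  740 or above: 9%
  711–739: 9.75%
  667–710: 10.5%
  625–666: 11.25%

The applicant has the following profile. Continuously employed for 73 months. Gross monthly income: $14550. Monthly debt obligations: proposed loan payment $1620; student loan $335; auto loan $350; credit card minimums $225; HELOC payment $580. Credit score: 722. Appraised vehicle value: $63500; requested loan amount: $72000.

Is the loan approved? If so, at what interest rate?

Approved at 9.75%

Credit score 722 ≥ 625 (meets minimum)
LTV: 72,000 ÷ 63,500 = 113.4%, within 115% cap
Employment 73 ≥ 18 months
Total monthly debts = (1,620 + 335 + 350 + 225 + 580) = 3,110. DTI = 3,110/14,550 = 21.4% ≤ 45%
All requirements met. Score 722 falls in the 711–739 tier → 9.75%.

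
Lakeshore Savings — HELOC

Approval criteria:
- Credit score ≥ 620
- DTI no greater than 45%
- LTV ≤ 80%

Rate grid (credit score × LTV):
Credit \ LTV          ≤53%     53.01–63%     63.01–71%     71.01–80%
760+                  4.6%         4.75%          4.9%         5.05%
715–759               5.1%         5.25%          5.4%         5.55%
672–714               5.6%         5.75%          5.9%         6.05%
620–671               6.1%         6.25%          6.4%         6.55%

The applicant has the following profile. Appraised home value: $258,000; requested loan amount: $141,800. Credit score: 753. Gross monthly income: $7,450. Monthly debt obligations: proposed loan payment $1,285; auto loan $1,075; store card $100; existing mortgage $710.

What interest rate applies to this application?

5.25%

Credit score 753 ≥ 620; Total monthly debts = (1,285 + 1,075 + 100 + 710) = 3,170. DTI = 3,170/7,450 = 42.6% ≤ 45%
Loan-to-value = 141,800/258,000 = 55% — pass (80% max)
Score 753 is in the 715–759 band; LTV 55% is in the 53.01–63% band → 5.25%.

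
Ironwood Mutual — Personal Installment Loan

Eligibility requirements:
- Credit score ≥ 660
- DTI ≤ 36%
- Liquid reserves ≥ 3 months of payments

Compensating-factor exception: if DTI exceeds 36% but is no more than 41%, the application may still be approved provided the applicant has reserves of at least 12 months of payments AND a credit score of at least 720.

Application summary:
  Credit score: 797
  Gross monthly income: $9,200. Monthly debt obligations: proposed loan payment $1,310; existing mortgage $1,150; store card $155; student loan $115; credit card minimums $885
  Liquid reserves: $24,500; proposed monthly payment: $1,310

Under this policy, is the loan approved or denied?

Credit score 797 ≥ 660 (meets base)
Total debts = (1,310 + 1,150 + 155 + 115 + 885) = 3,615. DTI = 3,615/9,200 = 39.3% > 36% — standard DTI limit exceeded.
Liquid reserves cover 24,500/1,310 = 18.7 months — ≥ 3 required
DTI 39.3% is within the 36%–41% exception band; checking compensating factors.
Reserves 18.7 ≥ 12 months; credit score 797 ≥ 720.
Both override conditions satisfied; DTI exception granted.

Approved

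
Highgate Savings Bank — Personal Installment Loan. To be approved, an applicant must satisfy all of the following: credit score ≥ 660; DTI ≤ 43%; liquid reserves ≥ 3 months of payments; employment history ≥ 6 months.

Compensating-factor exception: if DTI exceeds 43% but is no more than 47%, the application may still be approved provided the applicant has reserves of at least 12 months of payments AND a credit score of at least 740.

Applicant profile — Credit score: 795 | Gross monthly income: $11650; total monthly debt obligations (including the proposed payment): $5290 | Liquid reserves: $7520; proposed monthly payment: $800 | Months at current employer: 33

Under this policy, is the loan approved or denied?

Denied

Credit score 795 ≥ 660 (meets base)
DTI: 5,290 ÷ 11,650 = 45.4%, over the 43% base limit.
Reserves = 7,520/800 = 9.4 months ≥ 3
Employment 33 ≥ 6 months
45.4% falls in the override range (43%–47%), so the compensating-factor test applies.
Override check — reserves: 9.4 mo (short of 12); score: 795 (ok).
Override conditions not both satisfied; exception does not apply.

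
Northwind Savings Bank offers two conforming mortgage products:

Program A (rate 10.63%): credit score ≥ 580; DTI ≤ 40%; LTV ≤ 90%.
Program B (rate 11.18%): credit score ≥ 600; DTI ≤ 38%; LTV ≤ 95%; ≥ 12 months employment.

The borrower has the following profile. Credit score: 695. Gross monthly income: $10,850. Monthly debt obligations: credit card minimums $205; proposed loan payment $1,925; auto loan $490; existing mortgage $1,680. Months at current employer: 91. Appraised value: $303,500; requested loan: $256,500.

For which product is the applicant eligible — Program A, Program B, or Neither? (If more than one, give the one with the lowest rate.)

Total debts = (205 + 1,925 + 490 + 1,680) = 4,300; DTI = 4,300/10,850 = 39.6%.
LTV = 256,500/303,500 = 84.5%.
Program A: score 695 ≥ 580; DTI 39.6% ≤ 40%; LTV 84.5% ≤ 90% → qualifies.
Program B: score 695 ≥ 600; DTI 39.6% > 38%; LTV 84.5% ≤ 95%; employment 91 ≥ 12 mo → does not qualify.

Program A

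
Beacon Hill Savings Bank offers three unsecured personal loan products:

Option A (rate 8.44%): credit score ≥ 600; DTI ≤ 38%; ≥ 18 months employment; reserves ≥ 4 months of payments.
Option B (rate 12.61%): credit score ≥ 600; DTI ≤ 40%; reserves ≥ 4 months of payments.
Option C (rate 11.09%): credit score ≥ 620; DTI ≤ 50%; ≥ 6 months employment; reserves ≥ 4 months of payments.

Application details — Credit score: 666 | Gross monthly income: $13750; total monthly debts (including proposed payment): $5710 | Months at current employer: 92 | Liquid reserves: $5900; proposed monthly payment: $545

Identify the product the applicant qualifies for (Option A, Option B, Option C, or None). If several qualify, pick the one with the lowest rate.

Option C

DTI = 5,710/13,750 = 41.5%.
Reserves = 5,900/545 = 10.8 months.
Option A: score 666 ≥ 600; DTI 41.5% > 38%; employment 92 ≥ 18 mo; reserves 10.8 ≥ 4 mo → does not qualify.
Option B: score 666 ≥ 600; DTI 41.5% > 40%; reserves 10.8 ≥ 4 mo → does not qualify.
Option C: score 666 ≥ 620; DTI 41.5% ≤ 50%; employment 92 ≥ 6 mo; reserves 10.8 ≥ 4 mo → qualifies.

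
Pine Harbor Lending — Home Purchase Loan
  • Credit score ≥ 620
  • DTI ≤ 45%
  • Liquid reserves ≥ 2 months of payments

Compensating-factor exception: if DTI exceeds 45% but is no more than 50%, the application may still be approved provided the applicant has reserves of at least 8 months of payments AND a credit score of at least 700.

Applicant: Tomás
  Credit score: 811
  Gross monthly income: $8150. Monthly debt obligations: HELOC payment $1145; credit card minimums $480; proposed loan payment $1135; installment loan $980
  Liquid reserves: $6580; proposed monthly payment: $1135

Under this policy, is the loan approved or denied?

Credit score 811 ≥ 620 (meets base)
Total debts = (1,145 + 480 + 1,135 + 980) = 3,740. DTI = 3,740/8,150 = 45.9% > 45% — standard DTI limit exceeded.
Reserves = 6,580/1,135 = 5.8 months ≥ 2
DTI 45.9% is within the 45%–50% exception band; checking compensating factors.
Reserves 5.8 < 8 months; credit score 811 ≥ 700.
Override conditions not both satisfied; exception does not apply.

Denied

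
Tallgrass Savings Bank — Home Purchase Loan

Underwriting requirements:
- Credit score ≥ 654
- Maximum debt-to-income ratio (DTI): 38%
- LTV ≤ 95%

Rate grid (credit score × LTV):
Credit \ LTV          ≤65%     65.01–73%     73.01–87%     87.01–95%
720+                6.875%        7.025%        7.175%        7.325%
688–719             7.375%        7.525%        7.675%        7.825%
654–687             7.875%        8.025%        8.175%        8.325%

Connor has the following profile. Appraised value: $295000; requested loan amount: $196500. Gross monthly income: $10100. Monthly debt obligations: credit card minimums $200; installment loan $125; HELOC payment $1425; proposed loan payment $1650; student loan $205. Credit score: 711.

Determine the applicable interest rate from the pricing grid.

Credit score 711 ≥ 654; Total monthly debts = (200 + 125 + 1,425 + 1,650 + 205) = 3,605. Debt-to-income = 3,605/10,100 = 35.7% — meets 38% limit
Loan-to-value = 196,500/295,000 = 66.6% — pass (95% max)
Row: 711 falls in 688–719. Column: 66.6% falls in 65.01–73%. Rate = 7.525%.

7.525%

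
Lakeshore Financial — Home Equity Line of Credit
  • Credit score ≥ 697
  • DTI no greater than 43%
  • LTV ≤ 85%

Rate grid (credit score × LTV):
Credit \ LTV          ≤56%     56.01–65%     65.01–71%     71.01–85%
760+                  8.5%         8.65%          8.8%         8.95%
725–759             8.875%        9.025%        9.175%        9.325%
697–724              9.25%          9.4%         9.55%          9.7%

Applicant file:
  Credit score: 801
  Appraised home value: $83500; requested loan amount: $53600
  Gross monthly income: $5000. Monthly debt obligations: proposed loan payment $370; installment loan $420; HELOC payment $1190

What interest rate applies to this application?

8.65%

Credit score 801 ≥ 697; Total monthly debts = (370 + 420 + 1,190) = 1,980. DTI: 1,980 ÷ 5,000 = 39.6%, within the 43% cap
LTV: 53,600 ÷ 83,500 = 64.2%, within 85% cap
Credit 801 → row 760+; LTV 64.2% → column 56.01–65%. Grid cell → 8.65%.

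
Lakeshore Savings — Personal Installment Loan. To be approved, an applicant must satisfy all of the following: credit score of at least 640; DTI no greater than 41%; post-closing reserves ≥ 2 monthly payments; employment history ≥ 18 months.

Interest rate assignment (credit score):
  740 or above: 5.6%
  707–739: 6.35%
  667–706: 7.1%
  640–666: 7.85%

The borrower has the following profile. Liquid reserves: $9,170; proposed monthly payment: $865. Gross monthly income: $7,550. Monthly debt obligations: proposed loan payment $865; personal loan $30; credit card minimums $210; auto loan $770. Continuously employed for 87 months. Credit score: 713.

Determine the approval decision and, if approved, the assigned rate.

Approved at 6.35%

Credit score 713 ≥ 640 (meets minimum)
Total monthly debts = (865 + 30 + 210 + 770) = 1,875. DTI = 1,875/7,550 = 24.8% ≤ 41%
Liquid reserves cover 9,170/865 = 10.6 months — ≥ 2 required
Employment 87 ≥ 18 months
All requirements met. Score 713 falls in the 707–739 tier → 6.35%.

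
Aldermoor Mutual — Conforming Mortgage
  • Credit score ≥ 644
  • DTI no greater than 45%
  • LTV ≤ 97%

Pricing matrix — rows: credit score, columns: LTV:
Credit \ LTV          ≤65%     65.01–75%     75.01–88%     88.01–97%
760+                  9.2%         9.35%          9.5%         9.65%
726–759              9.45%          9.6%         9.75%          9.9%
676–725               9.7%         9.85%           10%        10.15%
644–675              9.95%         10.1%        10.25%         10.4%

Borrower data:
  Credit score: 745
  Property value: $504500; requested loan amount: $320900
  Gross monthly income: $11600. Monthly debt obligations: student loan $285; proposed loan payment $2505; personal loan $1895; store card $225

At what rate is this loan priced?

9.45%

Credit score 745 ≥ 644; Total monthly debts = (285 + 2,505 + 1,895 + 225) = 4,910. Debt-to-income = 4,910/11,600 = 42.3% — meets 45% limit
LTV = 320,900/504,500 = 63.6% ≤ 97%
Score 745 is in the 726–759 band; LTV 63.6% is in the ≤65% band → 9.45%.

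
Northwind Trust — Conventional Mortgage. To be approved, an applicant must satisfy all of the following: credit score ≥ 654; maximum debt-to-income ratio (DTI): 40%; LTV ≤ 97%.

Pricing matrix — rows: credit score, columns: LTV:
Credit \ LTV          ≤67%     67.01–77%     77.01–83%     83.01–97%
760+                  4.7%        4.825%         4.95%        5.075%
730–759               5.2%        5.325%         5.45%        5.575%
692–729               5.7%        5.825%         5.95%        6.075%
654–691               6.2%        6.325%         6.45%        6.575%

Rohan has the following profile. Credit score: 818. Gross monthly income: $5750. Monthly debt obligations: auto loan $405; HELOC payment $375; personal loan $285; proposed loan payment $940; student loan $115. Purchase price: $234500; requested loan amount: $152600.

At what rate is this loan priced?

Credit score 818 ≥ 654; Total monthly debts = (405 + 375 + 285 + 940 + 115) = 2,120. DTI: 2,120 ÷ 5,750 = 36.9%, within the 40% cap
LTV: 152,600 ÷ 234,500 = 65.1%, within 97% cap
Row: 818 falls in 760+. Column: 65.1% falls in ≤67%. Rate = 4.7%.

4.7%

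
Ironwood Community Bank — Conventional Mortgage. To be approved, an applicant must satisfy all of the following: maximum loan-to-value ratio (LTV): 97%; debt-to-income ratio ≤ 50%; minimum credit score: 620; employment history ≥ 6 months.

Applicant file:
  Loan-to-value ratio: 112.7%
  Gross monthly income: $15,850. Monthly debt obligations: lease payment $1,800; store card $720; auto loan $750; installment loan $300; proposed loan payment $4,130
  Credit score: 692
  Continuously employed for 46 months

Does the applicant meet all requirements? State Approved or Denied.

LTV 112.7% — over 97%
Total monthly debts = (1,800 + 720 + 750 + 300 + 4,130) = 7,700. DTI = 7,700/15,850 = 48.6% ≤ 50%
Credit score 692 ≥ 620 (meets)
Employment 46 ≥ 6 months
Fails on LTV.

Denied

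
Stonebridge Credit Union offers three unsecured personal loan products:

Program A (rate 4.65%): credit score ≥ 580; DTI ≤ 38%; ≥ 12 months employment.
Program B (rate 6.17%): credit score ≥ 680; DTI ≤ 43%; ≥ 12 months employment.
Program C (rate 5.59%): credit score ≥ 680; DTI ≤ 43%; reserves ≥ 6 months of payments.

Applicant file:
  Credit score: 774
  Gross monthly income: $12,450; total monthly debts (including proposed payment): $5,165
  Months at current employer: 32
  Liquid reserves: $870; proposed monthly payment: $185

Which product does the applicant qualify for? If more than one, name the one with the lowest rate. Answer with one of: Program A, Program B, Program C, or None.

DTI = 5,165/12,450 = 41.5%.
Reserves = 870/185 = 4.7 months.
Program A: score 774 ≥ 580; DTI 41.5% > 38%; employment 32 ≥ 12 mo → does not qualify.
Program B: score 774 ≥ 680; DTI 41.5% ≤ 43%; employment 32 ≥ 12 mo → qualifies.
Program C: score 774 ≥ 680; DTI 41.5% ≤ 43%; reserves 4.7 < 6 mo → does not qualify.

Program B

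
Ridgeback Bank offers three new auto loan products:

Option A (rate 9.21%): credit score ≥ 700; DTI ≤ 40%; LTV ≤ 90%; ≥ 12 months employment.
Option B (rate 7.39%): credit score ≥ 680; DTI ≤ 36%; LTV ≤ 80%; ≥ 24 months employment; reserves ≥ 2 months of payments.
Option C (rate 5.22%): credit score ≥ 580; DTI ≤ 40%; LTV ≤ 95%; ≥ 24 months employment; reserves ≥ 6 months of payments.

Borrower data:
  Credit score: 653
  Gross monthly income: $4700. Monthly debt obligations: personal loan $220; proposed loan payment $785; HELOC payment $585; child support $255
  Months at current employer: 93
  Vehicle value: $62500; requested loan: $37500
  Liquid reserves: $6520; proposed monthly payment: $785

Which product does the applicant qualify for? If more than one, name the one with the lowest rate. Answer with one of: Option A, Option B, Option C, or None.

Total debts = (220 + 785 + 585 + 255) = 1,845; DTI = 1,845/4,700 = 39.3%.
LTV = 37,500/62,500 = 60%.
Reserves = 6,520/785 = 8.3 months.
Option A: score 653 < 700; DTI 39.3% ≤ 40%; LTV 60% ≤ 90%; employment 93 ≥ 12 mo → does not qualify.
Option B: score 653 < 680; DTI 39.3% > 36%; LTV 60% ≤ 80%; employment 93 ≥ 24 mo; reserves 8.3 ≥ 2 mo → does not qualify.
Option C: score 653 ≥ 580; DTI 39.3% ≤ 40%; LTV 60% ≤ 95%; employment 93 ≥ 24 mo; reserves 8.3 ≥ 6 mo → qualifies.

Option C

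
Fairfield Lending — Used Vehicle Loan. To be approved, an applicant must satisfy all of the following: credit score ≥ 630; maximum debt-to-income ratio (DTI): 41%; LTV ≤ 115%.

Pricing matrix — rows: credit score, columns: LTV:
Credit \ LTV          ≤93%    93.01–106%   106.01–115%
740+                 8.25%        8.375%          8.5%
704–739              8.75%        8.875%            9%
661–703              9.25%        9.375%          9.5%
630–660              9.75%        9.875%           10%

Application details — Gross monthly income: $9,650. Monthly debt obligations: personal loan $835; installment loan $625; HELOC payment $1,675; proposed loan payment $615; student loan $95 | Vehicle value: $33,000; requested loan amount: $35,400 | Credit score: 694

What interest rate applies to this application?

9.5%

Credit score 694 ≥ 630; Total monthly debts = (835 + 625 + 1,675 + 615 + 95) = 3,845. DTI: 3,845 ÷ 9,650 = 39.8%, within the 41% cap
LTV = 35,400/33,000 = 107.3% ≤ 115%
Credit 694 → row 661–703; LTV 107.3% → column 106.01–115%. Grid cell → 9.5%.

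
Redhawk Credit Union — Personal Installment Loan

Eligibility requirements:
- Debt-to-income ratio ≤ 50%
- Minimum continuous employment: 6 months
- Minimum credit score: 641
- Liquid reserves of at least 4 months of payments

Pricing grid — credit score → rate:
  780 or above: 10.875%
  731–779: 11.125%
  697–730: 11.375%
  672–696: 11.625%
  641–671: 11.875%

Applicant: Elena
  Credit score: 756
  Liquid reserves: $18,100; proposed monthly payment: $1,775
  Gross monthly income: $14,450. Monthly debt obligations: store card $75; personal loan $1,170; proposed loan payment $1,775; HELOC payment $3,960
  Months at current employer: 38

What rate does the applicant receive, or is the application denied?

Credit score 756 ≥ 641 (meets minimum)
Liquid reserves cover 18,100/1,775 = 10.2 months — ≥ 4 required
Employment 38 ≥ 6 months
Total monthly debts = (75 + 1,170 + 1,775 + 3,960) = 6,980. DTI = 6,980/14,450 = 48.3% ≤ 50%
All requirements met. Score 756 falls in the 731–779 tier → 11.125%.

Approved at 11.125%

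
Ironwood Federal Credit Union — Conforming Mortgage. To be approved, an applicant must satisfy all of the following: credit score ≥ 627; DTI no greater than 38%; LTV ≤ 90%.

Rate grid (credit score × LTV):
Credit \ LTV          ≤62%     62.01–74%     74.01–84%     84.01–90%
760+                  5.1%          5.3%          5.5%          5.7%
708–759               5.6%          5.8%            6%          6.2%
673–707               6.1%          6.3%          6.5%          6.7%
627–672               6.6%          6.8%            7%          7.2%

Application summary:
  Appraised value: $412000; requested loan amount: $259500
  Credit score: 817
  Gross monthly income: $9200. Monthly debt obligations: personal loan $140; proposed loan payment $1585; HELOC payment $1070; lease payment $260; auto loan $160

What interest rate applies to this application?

Credit score 817 ≥ 627; Total monthly debts = (140 + 1,585 + 1,070 + 260 + 160) = 3,215. Debt-to-income = 3,215/9,200 = 34.9% — meets 38% limit
LTV: 259,500 ÷ 412,000 = 63%, within 90% cap
Score 817 is in the 760+ band; LTV 63% is in the 62.01–74% band → 5.3%.

5.3%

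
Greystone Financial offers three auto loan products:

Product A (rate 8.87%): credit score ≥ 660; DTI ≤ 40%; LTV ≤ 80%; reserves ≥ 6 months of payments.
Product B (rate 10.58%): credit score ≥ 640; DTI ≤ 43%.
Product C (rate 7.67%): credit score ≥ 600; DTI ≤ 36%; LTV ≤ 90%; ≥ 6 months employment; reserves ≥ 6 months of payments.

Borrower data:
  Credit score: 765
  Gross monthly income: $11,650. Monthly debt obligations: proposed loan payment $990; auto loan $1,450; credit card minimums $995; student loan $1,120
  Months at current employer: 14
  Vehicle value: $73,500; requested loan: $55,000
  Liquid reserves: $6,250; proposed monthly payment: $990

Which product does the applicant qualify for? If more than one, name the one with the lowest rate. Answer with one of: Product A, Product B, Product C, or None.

Total debts = (990 + 1,450 + 995 + 1,120) = 4,555; DTI = 4,555/11,650 = 39.1%.
LTV = 55,000/73,500 = 74.8%.
Reserves = 6,250/990 = 6.3 months.
Product A: score 765 ≥ 660; DTI 39.1% ≤ 40%; LTV 74.8% ≤ 80%; reserves 6.3 ≥ 6 mo → qualifies.
Product B: score 765 ≥ 640; DTI 39.1% ≤ 43% → qualifies.
Product C: score 765 ≥ 600; DTI 39.1% > 36%; LTV 74.8% ≤ 90%; employment 14 ≥ 6 mo; reserves 6.3 ≥ 6 mo → does not qualify.
Qualifying: Product A, Product B. Lowest rate is 8.87% → Product A.

Product A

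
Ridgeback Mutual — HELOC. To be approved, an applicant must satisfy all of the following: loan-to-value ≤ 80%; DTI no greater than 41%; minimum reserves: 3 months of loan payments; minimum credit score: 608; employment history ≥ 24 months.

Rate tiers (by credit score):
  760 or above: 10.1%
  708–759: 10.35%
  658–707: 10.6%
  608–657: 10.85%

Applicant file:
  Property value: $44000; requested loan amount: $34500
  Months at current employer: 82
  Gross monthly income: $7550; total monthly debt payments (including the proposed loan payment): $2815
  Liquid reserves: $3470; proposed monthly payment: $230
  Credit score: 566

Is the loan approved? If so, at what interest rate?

Credit score 566 < 608 (below minimum)
Employment 82 ≥ 24 months
LTV = 34,500/44,000 = 78.4% ≤ 80%
Reserves = 3,470/230 = 15.1 months ≥ 3
DTI: 2,815 ÷ 7,550 = 37.3%, within the 41% cap
Not all requirements met → denied.

Denied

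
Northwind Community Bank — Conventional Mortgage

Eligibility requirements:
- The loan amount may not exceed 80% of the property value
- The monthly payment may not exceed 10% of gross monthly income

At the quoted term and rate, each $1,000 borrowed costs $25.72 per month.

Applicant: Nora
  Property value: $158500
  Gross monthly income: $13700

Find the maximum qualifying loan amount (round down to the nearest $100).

Payment cap: 10% × $13,700 = $1,370/month.
At $25.72 per $1,000, that supports 1,370/25.72 × 1,000 ≈ $53,265 → $53,200.
LTV cap: 80% × $158,500 = $126,800 → $126,800.
Binding constraint: payment-to-income.

$53,200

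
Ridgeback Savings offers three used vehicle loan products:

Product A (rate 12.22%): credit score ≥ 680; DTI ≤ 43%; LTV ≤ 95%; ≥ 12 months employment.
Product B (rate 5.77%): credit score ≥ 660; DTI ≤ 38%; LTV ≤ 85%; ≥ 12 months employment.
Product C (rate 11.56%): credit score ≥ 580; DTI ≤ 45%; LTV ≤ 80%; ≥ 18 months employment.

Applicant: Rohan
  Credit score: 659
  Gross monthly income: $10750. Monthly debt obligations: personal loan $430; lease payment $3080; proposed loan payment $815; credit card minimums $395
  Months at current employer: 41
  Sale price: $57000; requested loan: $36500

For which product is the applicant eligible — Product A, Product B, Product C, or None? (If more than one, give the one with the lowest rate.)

Total debts = (430 + 3,080 + 815 + 395) = 4,720; DTI = 4,720/10,750 = 43.9%.
LTV = 36,500/57,000 = 64%.
Product A: score 659 < 680; DTI 43.9% > 43%; LTV 64% ≤ 95%; employment 41 ≥ 12 mo → does not qualify.
Product B: score 659 < 660; DTI 43.9% > 38%; LTV 64% ≤ 85%; employment 41 ≥ 12 mo → does not qualify.
Product C: score 659 ≥ 580; DTI 43.9% ≤ 45%; LTV 64% ≤ 80%; employment 41 ≥ 18 mo → qualifies.

Product C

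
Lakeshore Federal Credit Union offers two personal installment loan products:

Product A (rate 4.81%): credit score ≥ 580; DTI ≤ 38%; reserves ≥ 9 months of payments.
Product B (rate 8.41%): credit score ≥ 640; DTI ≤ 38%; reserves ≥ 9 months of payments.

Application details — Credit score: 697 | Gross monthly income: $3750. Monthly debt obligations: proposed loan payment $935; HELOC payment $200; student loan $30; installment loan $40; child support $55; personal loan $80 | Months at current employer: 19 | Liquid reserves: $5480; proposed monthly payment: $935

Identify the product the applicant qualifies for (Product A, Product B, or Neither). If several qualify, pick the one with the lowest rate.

Total debts = (935 + 200 + 30 + 40 + 55 + 80) = 1,340; DTI = 1,340/3,750 = 35.7%.
Reserves = 5,480/935 = 5.9 months.
Product A: score 697 ≥ 580; DTI 35.7% ≤ 38%; reserves 5.9 < 9 mo → does not qualify.
Product B: score 697 ≥ 640; DTI 35.7% ≤ 38%; reserves 5.9 < 9 mo → does not qualify.

Neither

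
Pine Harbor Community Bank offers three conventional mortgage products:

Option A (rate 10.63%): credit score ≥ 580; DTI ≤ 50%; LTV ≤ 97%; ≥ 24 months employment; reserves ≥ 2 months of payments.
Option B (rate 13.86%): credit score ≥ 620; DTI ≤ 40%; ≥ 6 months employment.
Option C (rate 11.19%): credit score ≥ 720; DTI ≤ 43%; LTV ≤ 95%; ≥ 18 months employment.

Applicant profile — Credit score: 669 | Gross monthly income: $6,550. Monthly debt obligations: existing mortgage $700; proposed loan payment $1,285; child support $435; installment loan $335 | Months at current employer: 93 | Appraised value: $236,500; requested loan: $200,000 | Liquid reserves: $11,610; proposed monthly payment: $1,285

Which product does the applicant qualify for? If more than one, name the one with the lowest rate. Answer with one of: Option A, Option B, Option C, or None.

Option A

Total debts = (700 + 1,285 + 435 + 335) = 2,755; DTI = 2,755/6,550 = 42.1%.
LTV = 200,000/236,500 = 84.6%.
Reserves = 11,610/1,285 = 9.0 months.
Option A: score 669 ≥ 580; DTI 42.1% ≤ 50%; LTV 84.6% ≤ 97%; employment 93 ≥ 24 mo; reserves 9.0 ≥ 2 mo → qualifies.
Option B: score 669 ≥ 620; DTI 42.1% > 40%; employment 93 ≥ 6 mo → does not qualify.
Option C: score 669 < 720; DTI 42.1% ≤ 43%; LTV 84.6% ≤ 95%; employment 93 ≥ 18 mo → does not qualify.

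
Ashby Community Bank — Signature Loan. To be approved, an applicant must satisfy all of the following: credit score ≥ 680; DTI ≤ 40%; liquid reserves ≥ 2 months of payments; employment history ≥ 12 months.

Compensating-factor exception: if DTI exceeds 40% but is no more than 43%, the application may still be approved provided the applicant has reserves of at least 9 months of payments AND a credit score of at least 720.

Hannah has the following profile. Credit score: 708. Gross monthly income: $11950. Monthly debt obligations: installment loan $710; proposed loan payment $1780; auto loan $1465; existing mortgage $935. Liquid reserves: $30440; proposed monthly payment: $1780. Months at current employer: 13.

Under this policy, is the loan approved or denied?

Credit score 708 ≥ 680 (meets base)
Total debts = (710 + 1,780 + 1,465 + 935) = 4,890. DTI: 4,890 ÷ 11,950 = 40.9%, over the 40% base limit.
Reserves = 30,440/1,780 = 17.1 months ≥ 2
Employment 13 ≥ 12 months
40.9% falls in the override range (40%–43%), so the compensating-factor test applies.
Reserves 17.1 ≥ 9 months; credit score 708 < 720.
Override conditions not both satisfied; exception does not apply.

Denied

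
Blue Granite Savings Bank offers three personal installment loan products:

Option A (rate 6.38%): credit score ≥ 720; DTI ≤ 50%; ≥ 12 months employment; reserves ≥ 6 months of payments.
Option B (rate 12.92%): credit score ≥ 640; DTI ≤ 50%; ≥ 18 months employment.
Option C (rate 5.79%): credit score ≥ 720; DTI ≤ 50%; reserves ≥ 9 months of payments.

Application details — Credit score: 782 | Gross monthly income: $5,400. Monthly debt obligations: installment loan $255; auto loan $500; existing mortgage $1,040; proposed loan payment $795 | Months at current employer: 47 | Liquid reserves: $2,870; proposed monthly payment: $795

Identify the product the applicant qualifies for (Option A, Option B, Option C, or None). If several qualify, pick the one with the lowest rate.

Total debts = (255 + 500 + 1,040 + 795) = 2,590; DTI = 2,590/5,400 = 48%.
Reserves = 2,870/795 = 3.6 months.
Option A: score 782 ≥ 720; DTI 48% ≤ 50%; employment 47 ≥ 12 mo; reserves 3.6 < 6 mo → does not qualify.
Option B: score 782 ≥ 640; DTI 48% ≤ 50%; employment 47 ≥ 18 mo → qualifies.
Option C: score 782 ≥ 720; DTI 48% ≤ 50%; reserves 3.6 < 9 mo → does not qualify.

Option B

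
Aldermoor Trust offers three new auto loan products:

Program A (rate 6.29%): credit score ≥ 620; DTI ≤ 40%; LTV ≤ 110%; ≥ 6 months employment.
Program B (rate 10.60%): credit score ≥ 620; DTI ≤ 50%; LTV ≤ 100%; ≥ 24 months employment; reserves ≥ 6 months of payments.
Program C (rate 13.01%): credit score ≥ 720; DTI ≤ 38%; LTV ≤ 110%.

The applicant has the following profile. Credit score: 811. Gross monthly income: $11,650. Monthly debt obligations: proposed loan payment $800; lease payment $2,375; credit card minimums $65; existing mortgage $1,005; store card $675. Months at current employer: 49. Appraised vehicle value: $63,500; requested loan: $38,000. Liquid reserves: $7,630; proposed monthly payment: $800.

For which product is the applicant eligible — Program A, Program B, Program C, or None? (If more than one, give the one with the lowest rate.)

Total debts = (800 + 2,375 + 65 + 1,005 + 675) = 4,920; DTI = 4,920/11,650 = 42.2%.
LTV = 38,000/63,500 = 59.8%.
Reserves = 7,630/800 = 9.5 months.
Program A: score 811 ≥ 620; DTI 42.2% > 40%; LTV 59.8% ≤ 110%; employment 49 ≥ 6 mo → does not qualify.
Program B: score 811 ≥ 620; DTI 42.2% ≤ 50%; LTV 59.8% ≤ 100%; employment 49 ≥ 24 mo; reserves 9.5 ≥ 6 mo → qualifies.
Program C: score 811 ≥ 720; DTI 42.2% > 38%; LTV 59.8% ≤ 110% → does not qualify.

Program B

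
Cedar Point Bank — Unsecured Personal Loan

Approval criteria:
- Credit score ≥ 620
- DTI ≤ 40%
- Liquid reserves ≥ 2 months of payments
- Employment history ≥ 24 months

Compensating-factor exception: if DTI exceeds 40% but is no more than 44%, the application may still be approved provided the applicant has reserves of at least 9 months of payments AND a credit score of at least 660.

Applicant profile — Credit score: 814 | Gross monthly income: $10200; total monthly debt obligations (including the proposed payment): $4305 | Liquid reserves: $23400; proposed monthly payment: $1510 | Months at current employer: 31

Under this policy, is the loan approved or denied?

Approved

Credit score 814 ≥ 620 (meets base)
DTI = 4,305/10,200 = 42.2% > 40% — standard DTI limit exceeded.
Liquid reserves cover 23,400/1,510 = 15.5 months — ≥ 2 required
Employment 31 ≥ 24 months
42.2% falls in the override range (40%–44%), so the compensating-factor test applies.
Reserves 15.5 ≥ 9 months; credit score 814 ≥ 660.
Both compensating conditions met → exception applies.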